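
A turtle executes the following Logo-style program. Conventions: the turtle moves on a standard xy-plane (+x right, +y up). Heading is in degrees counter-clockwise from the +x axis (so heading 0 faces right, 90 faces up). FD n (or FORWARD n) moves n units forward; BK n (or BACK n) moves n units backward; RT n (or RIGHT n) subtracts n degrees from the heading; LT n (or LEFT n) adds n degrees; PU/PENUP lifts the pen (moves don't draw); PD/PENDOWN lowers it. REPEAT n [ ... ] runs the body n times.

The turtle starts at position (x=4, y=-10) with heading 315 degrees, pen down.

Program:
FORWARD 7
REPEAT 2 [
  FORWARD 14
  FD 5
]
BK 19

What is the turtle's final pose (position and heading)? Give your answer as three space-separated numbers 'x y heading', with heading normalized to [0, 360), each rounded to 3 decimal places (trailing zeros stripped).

Executing turtle program step by step:
Start: pos=(4,-10), heading=315, pen down
FD 7: (4,-10) -> (8.95,-14.95) [heading=315, draw]
REPEAT 2 [
  -- iteration 1/2 --
  FD 14: (8.95,-14.95) -> (18.849,-24.849) [heading=315, draw]
  FD 5: (18.849,-24.849) -> (22.385,-28.385) [heading=315, draw]
  -- iteration 2/2 --
  FD 14: (22.385,-28.385) -> (32.284,-38.284) [heading=315, draw]
  FD 5: (32.284,-38.284) -> (35.82,-41.82) [heading=315, draw]
]
BK 19: (35.82,-41.82) -> (22.385,-28.385) [heading=315, draw]
Final: pos=(22.385,-28.385), heading=315, 6 segment(s) drawn

Answer: 22.385 -28.385 315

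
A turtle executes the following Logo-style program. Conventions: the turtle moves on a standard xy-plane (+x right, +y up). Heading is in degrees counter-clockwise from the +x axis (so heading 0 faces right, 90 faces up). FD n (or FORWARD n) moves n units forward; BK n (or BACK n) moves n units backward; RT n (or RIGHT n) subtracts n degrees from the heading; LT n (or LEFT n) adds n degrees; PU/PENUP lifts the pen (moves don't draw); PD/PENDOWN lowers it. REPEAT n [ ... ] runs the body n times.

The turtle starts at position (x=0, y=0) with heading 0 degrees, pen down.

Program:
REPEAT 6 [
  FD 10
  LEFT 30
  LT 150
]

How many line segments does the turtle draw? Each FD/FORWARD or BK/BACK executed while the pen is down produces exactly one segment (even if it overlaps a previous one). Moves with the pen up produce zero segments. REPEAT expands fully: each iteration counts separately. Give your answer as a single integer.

Executing turtle program step by step:
Start: pos=(0,0), heading=0, pen down
REPEAT 6 [
  -- iteration 1/6 --
  FD 10: (0,0) -> (10,0) [heading=0, draw]
  LT 30: heading 0 -> 30
  LT 150: heading 30 -> 180
  -- iteration 2/6 --
  FD 10: (10,0) -> (0,0) [heading=180, draw]
  LT 30: heading 180 -> 210
  LT 150: heading 210 -> 0
  -- iteration 3/6 --
  FD 10: (0,0) -> (10,0) [heading=0, draw]
  LT 30: heading 0 -> 30
  LT 150: heading 30 -> 180
  -- iteration 4/6 --
  FD 10: (10,0) -> (0,0) [heading=180, draw]
  LT 30: heading 180 -> 210
  LT 150: heading 210 -> 0
  -- iteration 5/6 --
  FD 10: (0,0) -> (10,0) [heading=0, draw]
  LT 30: heading 0 -> 30
  LT 150: heading 30 -> 180
  -- iteration 6/6 --
  FD 10: (10,0) -> (0,0) [heading=180, draw]
  LT 30: heading 180 -> 210
  LT 150: heading 210 -> 0
]
Final: pos=(0,0), heading=0, 6 segment(s) drawn
Segments drawn: 6

Answer: 6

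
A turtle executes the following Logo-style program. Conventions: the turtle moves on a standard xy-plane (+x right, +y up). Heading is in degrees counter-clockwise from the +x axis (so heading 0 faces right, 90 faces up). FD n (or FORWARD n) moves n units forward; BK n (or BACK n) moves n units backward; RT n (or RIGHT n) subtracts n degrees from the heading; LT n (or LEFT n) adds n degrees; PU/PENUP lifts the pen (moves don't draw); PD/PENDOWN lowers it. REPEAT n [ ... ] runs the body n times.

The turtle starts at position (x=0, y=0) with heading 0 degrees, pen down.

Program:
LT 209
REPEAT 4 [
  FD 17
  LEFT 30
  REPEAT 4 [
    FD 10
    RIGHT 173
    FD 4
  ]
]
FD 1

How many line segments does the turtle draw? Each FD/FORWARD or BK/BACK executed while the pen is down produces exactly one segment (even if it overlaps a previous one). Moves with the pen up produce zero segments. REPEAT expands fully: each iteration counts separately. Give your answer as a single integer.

Executing turtle program step by step:
Start: pos=(0,0), heading=0, pen down
LT 209: heading 0 -> 209
REPEAT 4 [
  -- iteration 1/4 --
  FD 17: (0,0) -> (-14.869,-8.242) [heading=209, draw]
  LT 30: heading 209 -> 239
  REPEAT 4 [
    -- iteration 1/4 --
    FD 10: (-14.869,-8.242) -> (-20.019,-16.813) [heading=239, draw]
    RT 173: heading 239 -> 66
    FD 4: (-20.019,-16.813) -> (-18.392,-13.159) [heading=66, draw]
    -- iteration 2/4 --
    FD 10: (-18.392,-13.159) -> (-14.325,-4.024) [heading=66, draw]
    RT 173: heading 66 -> 253
    FD 4: (-14.325,-4.024) -> (-15.494,-7.849) [heading=253, draw]
    -- iteration 3/4 --
    FD 10: (-15.494,-7.849) -> (-18.418,-17.412) [heading=253, draw]
    RT 173: heading 253 -> 80
    FD 4: (-18.418,-17.412) -> (-17.723,-13.473) [heading=80, draw]
    -- iteration 4/4 --
    FD 10: (-17.723,-13.473) -> (-15.987,-3.625) [heading=80, draw]
    RT 173: heading 80 -> 267
    FD 4: (-15.987,-3.625) -> (-16.196,-7.619) [heading=267, draw]
  ]
  -- iteration 2/4 --
  FD 17: (-16.196,-7.619) -> (-17.086,-24.596) [heading=267, draw]
  LT 30: heading 267 -> 297
  REPEAT 4 [
    -- iteration 1/4 --
    FD 10: (-17.086,-24.596) -> (-12.546,-33.506) [heading=297, draw]
    RT 173: heading 297 -> 124
    FD 4: (-12.546,-33.506) -> (-14.783,-30.19) [heading=124, draw]
    -- iteration 2/4 --
    FD 10: (-14.783,-30.19) -> (-20.375,-21.9) [heading=124, draw]
    RT 173: heading 124 -> 311
    FD 4: (-20.375,-21.9) -> (-17.75,-24.918) [heading=311, draw]
    -- iteration 3/4 --
    FD 10: (-17.75,-24.918) -> (-11.19,-32.465) [heading=311, draw]
    RT 173: heading 311 -> 138
    FD 4: (-11.19,-32.465) -> (-14.162,-29.789) [heading=138, draw]
    -- iteration 4/4 --
    FD 10: (-14.162,-29.789) -> (-21.594,-23.098) [heading=138, draw]
    RT 173: heading 138 -> 325
    FD 4: (-21.594,-23.098) -> (-18.317,-25.392) [heading=325, draw]
  ]
  -- iteration 3/4 --
  FD 17: (-18.317,-25.392) -> (-4.392,-35.143) [heading=325, draw]
  LT 30: heading 325 -> 355
  REPEAT 4 [
    -- iteration 1/4 --
    FD 10: (-4.392,-35.143) -> (5.57,-36.014) [heading=355, draw]
    RT 173: heading 355 -> 182
    FD 4: (5.57,-36.014) -> (1.573,-36.154) [heading=182, draw]
    -- iteration 2/4 --
    FD 10: (1.573,-36.154) -> (-8.421,-36.503) [heading=182, draw]
    RT 173: heading 182 -> 9
    FD 4: (-8.421,-36.503) -> (-4.47,-35.877) [heading=9, draw]
    -- iteration 3/4 --
    FD 10: (-4.47,-35.877) -> (5.407,-34.313) [heading=9, draw]
    RT 173: heading 9 -> 196
    FD 4: (5.407,-34.313) -> (1.561,-35.415) [heading=196, draw]
    -- iteration 4/4 --
    FD 10: (1.561,-35.415) -> (-8.051,-38.172) [heading=196, draw]
    RT 173: heading 196 -> 23
    FD 4: (-8.051,-38.172) -> (-4.369,-36.609) [heading=23, draw]
  ]
  -- iteration 4/4 --
  FD 17: (-4.369,-36.609) -> (11.279,-29.966) [heading=23, draw]
  LT 30: heading 23 -> 53
  REPEAT 4 [
    -- iteration 1/4 --
    FD 10: (11.279,-29.966) -> (17.298,-21.98) [heading=53, draw]
    RT 173: heading 53 -> 240
    FD 4: (17.298,-21.98) -> (15.298,-25.444) [heading=240, draw]
    -- iteration 2/4 --
    FD 10: (15.298,-25.444) -> (10.298,-34.104) [heading=240, draw]
    RT 173: heading 240 -> 67
    FD 4: (10.298,-34.104) -> (11.861,-30.422) [heading=67, draw]
    -- iteration 3/4 --
    FD 10: (11.861,-30.422) -> (15.768,-21.217) [heading=67, draw]
    RT 173: heading 67 -> 254
    FD 4: (15.768,-21.217) -> (14.665,-25.062) [heading=254, draw]
    -- iteration 4/4 --
    FD 10: (14.665,-25.062) -> (11.909,-34.675) [heading=254, draw]
    RT 173: heading 254 -> 81
    FD 4: (11.909,-34.675) -> (12.535,-30.724) [heading=81, draw]
  ]
]
FD 1: (12.535,-30.724) -> (12.691,-29.737) [heading=81, draw]
Final: pos=(12.691,-29.737), heading=81, 37 segment(s) drawn
Segments drawn: 37

Answer: 37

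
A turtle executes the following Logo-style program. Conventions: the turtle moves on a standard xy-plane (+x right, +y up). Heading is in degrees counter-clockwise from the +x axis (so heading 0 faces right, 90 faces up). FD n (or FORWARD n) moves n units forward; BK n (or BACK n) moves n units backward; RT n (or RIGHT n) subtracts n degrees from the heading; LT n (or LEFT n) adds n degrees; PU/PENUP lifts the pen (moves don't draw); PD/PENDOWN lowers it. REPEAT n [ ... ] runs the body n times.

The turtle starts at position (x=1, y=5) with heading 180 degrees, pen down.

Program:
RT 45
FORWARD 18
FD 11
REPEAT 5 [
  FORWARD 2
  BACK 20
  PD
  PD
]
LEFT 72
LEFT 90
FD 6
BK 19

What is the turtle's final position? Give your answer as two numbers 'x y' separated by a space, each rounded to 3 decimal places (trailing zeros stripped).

Executing turtle program step by step:
Start: pos=(1,5), heading=180, pen down
RT 45: heading 180 -> 135
FD 18: (1,5) -> (-11.728,17.728) [heading=135, draw]
FD 11: (-11.728,17.728) -> (-19.506,25.506) [heading=135, draw]
REPEAT 5 [
  -- iteration 1/5 --
  FD 2: (-19.506,25.506) -> (-20.92,26.92) [heading=135, draw]
  BK 20: (-20.92,26.92) -> (-6.778,12.778) [heading=135, draw]
  PD: pen down
  PD: pen down
  -- iteration 2/5 --
  FD 2: (-6.778,12.778) -> (-8.192,14.192) [heading=135, draw]
  BK 20: (-8.192,14.192) -> (5.95,0.05) [heading=135, draw]
  PD: pen down
  PD: pen down
  -- iteration 3/5 --
  FD 2: (5.95,0.05) -> (4.536,1.464) [heading=135, draw]
  BK 20: (4.536,1.464) -> (18.678,-12.678) [heading=135, draw]
  PD: pen down
  PD: pen down
  -- iteration 4/5 --
  FD 2: (18.678,-12.678) -> (17.263,-11.263) [heading=135, draw]
  BK 20: (17.263,-11.263) -> (31.406,-25.406) [heading=135, draw]
  PD: pen down
  PD: pen down
  -- iteration 5/5 --
  FD 2: (31.406,-25.406) -> (29.991,-23.991) [heading=135, draw]
  BK 20: (29.991,-23.991) -> (44.134,-38.134) [heading=135, draw]
  PD: pen down
  PD: pen down
]
LT 72: heading 135 -> 207
LT 90: heading 207 -> 297
FD 6: (44.134,-38.134) -> (46.857,-43.48) [heading=297, draw]
BK 19: (46.857,-43.48) -> (38.232,-26.55) [heading=297, draw]
Final: pos=(38.232,-26.55), heading=297, 14 segment(s) drawn

Answer: 38.232 -26.55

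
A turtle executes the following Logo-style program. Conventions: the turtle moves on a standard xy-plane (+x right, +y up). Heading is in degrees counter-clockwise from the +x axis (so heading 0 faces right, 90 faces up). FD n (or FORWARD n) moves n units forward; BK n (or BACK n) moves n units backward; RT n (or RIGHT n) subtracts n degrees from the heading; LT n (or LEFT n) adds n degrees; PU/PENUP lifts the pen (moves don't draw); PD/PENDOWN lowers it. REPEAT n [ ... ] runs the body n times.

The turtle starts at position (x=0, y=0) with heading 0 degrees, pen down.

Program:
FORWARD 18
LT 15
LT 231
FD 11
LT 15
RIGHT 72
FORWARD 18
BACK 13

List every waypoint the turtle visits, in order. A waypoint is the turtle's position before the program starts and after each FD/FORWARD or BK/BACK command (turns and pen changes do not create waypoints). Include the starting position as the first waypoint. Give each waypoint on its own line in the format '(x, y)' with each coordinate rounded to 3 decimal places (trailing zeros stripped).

Answer: (0, 0)
(18, 0)
(13.526, -10.049)
(-4.252, -12.865)
(8.587, -10.831)

Derivation:
Executing turtle program step by step:
Start: pos=(0,0), heading=0, pen down
FD 18: (0,0) -> (18,0) [heading=0, draw]
LT 15: heading 0 -> 15
LT 231: heading 15 -> 246
FD 11: (18,0) -> (13.526,-10.049) [heading=246, draw]
LT 15: heading 246 -> 261
RT 72: heading 261 -> 189
FD 18: (13.526,-10.049) -> (-4.252,-12.865) [heading=189, draw]
BK 13: (-4.252,-12.865) -> (8.587,-10.831) [heading=189, draw]
Final: pos=(8.587,-10.831), heading=189, 4 segment(s) drawn
Waypoints (5 total):
(0, 0)
(18, 0)
(13.526, -10.049)
(-4.252, -12.865)
(8.587, -10.831)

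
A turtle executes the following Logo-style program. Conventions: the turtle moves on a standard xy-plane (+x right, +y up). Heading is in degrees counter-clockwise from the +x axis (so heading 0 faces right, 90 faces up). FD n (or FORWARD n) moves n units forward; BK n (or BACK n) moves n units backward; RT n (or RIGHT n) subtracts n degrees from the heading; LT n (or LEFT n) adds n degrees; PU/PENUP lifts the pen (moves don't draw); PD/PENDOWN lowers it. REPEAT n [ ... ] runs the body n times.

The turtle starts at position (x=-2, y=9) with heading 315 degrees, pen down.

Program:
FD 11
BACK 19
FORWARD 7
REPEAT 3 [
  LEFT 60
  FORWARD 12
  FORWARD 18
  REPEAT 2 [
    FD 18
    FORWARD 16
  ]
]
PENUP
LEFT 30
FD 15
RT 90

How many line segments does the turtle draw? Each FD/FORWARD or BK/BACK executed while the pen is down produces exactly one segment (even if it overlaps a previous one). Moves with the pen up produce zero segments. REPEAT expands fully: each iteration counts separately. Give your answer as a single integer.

Executing turtle program step by step:
Start: pos=(-2,9), heading=315, pen down
FD 11: (-2,9) -> (5.778,1.222) [heading=315, draw]
BK 19: (5.778,1.222) -> (-7.657,14.657) [heading=315, draw]
FD 7: (-7.657,14.657) -> (-2.707,9.707) [heading=315, draw]
REPEAT 3 [
  -- iteration 1/3 --
  LT 60: heading 315 -> 15
  FD 12: (-2.707,9.707) -> (8.884,12.813) [heading=15, draw]
  FD 18: (8.884,12.813) -> (26.271,17.472) [heading=15, draw]
  REPEAT 2 [
    -- iteration 1/2 --
    FD 18: (26.271,17.472) -> (43.657,22.13) [heading=15, draw]
    FD 16: (43.657,22.13) -> (59.112,26.272) [heading=15, draw]
    -- iteration 2/2 --
    FD 18: (59.112,26.272) -> (76.499,30.93) [heading=15, draw]
    FD 16: (76.499,30.93) -> (91.954,35.071) [heading=15, draw]
  ]
  -- iteration 2/3 --
  LT 60: heading 15 -> 75
  FD 12: (91.954,35.071) -> (95.059,46.662) [heading=75, draw]
  FD 18: (95.059,46.662) -> (99.718,64.049) [heading=75, draw]
  REPEAT 2 [
    -- iteration 1/2 --
    FD 18: (99.718,64.049) -> (104.377,81.436) [heading=75, draw]
    FD 16: (104.377,81.436) -> (108.518,96.891) [heading=75, draw]
    -- iteration 2/2 --
    FD 18: (108.518,96.891) -> (113.177,114.277) [heading=75, draw]
    FD 16: (113.177,114.277) -> (117.318,129.732) [heading=75, draw]
  ]
  -- iteration 3/3 --
  LT 60: heading 75 -> 135
  FD 12: (117.318,129.732) -> (108.833,138.217) [heading=135, draw]
  FD 18: (108.833,138.217) -> (96.105,150.945) [heading=135, draw]
  REPEAT 2 [
    -- iteration 1/2 --
    FD 18: (96.105,150.945) -> (83.377,163.673) [heading=135, draw]
    FD 16: (83.377,163.673) -> (72.063,174.987) [heading=135, draw]
    -- iteration 2/2 --
    FD 18: (72.063,174.987) -> (59.335,187.715) [heading=135, draw]
    FD 16: (59.335,187.715) -> (48.021,199.029) [heading=135, draw]
  ]
]
PU: pen up
LT 30: heading 135 -> 165
FD 15: (48.021,199.029) -> (33.533,202.911) [heading=165, move]
RT 90: heading 165 -> 75
Final: pos=(33.533,202.911), heading=75, 21 segment(s) drawn
Segments drawn: 21

Answer: 21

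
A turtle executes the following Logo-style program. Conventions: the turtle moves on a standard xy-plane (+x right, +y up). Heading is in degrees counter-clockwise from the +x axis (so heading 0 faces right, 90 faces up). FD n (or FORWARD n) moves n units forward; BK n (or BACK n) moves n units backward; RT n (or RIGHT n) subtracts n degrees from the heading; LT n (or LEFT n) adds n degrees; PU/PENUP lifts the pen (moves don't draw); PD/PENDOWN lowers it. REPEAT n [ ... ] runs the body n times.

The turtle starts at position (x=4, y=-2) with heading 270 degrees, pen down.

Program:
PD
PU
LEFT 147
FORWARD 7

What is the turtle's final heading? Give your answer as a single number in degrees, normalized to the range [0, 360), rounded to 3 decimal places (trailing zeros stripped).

Executing turtle program step by step:
Start: pos=(4,-2), heading=270, pen down
PD: pen down
PU: pen up
LT 147: heading 270 -> 57
FD 7: (4,-2) -> (7.812,3.871) [heading=57, move]
Final: pos=(7.812,3.871), heading=57, 0 segment(s) drawn

Answer: 57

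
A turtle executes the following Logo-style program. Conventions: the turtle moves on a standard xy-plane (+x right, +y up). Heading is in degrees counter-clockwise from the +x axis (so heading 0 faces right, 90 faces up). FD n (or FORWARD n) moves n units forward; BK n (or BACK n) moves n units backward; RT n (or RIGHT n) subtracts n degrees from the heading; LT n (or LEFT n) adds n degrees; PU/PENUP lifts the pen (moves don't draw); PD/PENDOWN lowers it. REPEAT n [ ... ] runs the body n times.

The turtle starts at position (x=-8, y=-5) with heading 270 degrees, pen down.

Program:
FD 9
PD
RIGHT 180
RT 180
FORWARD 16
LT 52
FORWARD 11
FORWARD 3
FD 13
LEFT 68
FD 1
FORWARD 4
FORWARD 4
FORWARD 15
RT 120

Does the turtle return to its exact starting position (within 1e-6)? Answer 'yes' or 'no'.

Executing turtle program step by step:
Start: pos=(-8,-5), heading=270, pen down
FD 9: (-8,-5) -> (-8,-14) [heading=270, draw]
PD: pen down
RT 180: heading 270 -> 90
RT 180: heading 90 -> 270
FD 16: (-8,-14) -> (-8,-30) [heading=270, draw]
LT 52: heading 270 -> 322
FD 11: (-8,-30) -> (0.668,-36.772) [heading=322, draw]
FD 3: (0.668,-36.772) -> (3.032,-38.619) [heading=322, draw]
FD 13: (3.032,-38.619) -> (13.276,-46.623) [heading=322, draw]
LT 68: heading 322 -> 30
FD 1: (13.276,-46.623) -> (14.142,-46.123) [heading=30, draw]
FD 4: (14.142,-46.123) -> (17.606,-44.123) [heading=30, draw]
FD 4: (17.606,-44.123) -> (21.071,-42.123) [heading=30, draw]
FD 15: (21.071,-42.123) -> (34.061,-34.623) [heading=30, draw]
RT 120: heading 30 -> 270
Final: pos=(34.061,-34.623), heading=270, 9 segment(s) drawn

Start position: (-8, -5)
Final position: (34.061, -34.623)
Distance = 51.445; >= 1e-6 -> NOT closed

Answer: no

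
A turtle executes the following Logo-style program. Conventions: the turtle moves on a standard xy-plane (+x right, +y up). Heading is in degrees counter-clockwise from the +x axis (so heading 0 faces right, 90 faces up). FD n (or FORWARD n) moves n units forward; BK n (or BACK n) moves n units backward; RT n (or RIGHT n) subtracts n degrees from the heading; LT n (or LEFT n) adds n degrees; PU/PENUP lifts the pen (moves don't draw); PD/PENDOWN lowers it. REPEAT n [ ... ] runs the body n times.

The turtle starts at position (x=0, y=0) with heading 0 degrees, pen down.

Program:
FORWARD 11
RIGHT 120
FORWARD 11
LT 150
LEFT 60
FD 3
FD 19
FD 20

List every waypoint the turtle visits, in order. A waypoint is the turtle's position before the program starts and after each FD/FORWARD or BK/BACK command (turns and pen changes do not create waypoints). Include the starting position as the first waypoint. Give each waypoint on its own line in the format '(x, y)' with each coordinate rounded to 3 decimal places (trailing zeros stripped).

Answer: (0, 0)
(11, 0)
(5.5, -9.526)
(5.5, -6.526)
(5.5, 12.474)
(5.5, 32.474)

Derivation:
Executing turtle program step by step:
Start: pos=(0,0), heading=0, pen down
FD 11: (0,0) -> (11,0) [heading=0, draw]
RT 120: heading 0 -> 240
FD 11: (11,0) -> (5.5,-9.526) [heading=240, draw]
LT 150: heading 240 -> 30
LT 60: heading 30 -> 90
FD 3: (5.5,-9.526) -> (5.5,-6.526) [heading=90, draw]
FD 19: (5.5,-6.526) -> (5.5,12.474) [heading=90, draw]
FD 20: (5.5,12.474) -> (5.5,32.474) [heading=90, draw]
Final: pos=(5.5,32.474), heading=90, 5 segment(s) drawn
Waypoints (6 total):
(0, 0)
(11, 0)
(5.5, -9.526)
(5.5, -6.526)
(5.5, 12.474)
(5.5, 32.474)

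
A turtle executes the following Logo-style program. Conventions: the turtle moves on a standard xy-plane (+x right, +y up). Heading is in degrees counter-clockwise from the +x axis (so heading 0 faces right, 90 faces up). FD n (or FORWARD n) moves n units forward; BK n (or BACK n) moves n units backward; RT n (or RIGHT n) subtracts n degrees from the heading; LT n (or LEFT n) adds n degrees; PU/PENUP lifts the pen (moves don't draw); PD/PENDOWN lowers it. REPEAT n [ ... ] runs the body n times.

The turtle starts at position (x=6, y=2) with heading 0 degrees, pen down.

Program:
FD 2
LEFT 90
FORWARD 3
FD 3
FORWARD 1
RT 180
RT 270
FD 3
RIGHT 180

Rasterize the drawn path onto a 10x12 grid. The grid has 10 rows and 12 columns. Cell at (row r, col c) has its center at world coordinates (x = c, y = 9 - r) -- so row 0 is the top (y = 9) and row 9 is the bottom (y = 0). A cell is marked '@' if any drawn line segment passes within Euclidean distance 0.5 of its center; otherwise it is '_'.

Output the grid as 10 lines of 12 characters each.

Segment 0: (6,2) -> (8,2)
Segment 1: (8,2) -> (8,5)
Segment 2: (8,5) -> (8,8)
Segment 3: (8,8) -> (8,9)
Segment 4: (8,9) -> (11,9)

Answer: ________@@@@
________@___
________@___
________@___
________@___
________@___
________@___
______@@@___
____________
____________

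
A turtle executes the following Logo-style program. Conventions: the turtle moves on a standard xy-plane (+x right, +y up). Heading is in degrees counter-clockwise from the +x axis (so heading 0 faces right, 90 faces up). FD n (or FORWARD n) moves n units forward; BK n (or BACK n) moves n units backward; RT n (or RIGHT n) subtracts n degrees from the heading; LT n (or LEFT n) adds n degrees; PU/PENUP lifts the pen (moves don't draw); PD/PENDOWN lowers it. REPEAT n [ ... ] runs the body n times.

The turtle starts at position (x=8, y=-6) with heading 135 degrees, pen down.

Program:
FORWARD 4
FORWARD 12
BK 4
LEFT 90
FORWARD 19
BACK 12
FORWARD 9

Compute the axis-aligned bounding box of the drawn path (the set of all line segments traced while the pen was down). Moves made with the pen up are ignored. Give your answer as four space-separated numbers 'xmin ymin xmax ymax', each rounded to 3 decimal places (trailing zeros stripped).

Executing turtle program step by step:
Start: pos=(8,-6), heading=135, pen down
FD 4: (8,-6) -> (5.172,-3.172) [heading=135, draw]
FD 12: (5.172,-3.172) -> (-3.314,5.314) [heading=135, draw]
BK 4: (-3.314,5.314) -> (-0.485,2.485) [heading=135, draw]
LT 90: heading 135 -> 225
FD 19: (-0.485,2.485) -> (-13.92,-10.95) [heading=225, draw]
BK 12: (-13.92,-10.95) -> (-5.435,-2.464) [heading=225, draw]
FD 9: (-5.435,-2.464) -> (-11.799,-8.828) [heading=225, draw]
Final: pos=(-11.799,-8.828), heading=225, 6 segment(s) drawn

Segment endpoints: x in {-13.92, -11.799, -5.435, -3.314, -0.485, 5.172, 8}, y in {-10.95, -8.828, -6, -3.172, -2.464, 2.485, 5.314}
xmin=-13.92, ymin=-10.95, xmax=8, ymax=5.314

Answer: -13.92 -10.95 8 5.314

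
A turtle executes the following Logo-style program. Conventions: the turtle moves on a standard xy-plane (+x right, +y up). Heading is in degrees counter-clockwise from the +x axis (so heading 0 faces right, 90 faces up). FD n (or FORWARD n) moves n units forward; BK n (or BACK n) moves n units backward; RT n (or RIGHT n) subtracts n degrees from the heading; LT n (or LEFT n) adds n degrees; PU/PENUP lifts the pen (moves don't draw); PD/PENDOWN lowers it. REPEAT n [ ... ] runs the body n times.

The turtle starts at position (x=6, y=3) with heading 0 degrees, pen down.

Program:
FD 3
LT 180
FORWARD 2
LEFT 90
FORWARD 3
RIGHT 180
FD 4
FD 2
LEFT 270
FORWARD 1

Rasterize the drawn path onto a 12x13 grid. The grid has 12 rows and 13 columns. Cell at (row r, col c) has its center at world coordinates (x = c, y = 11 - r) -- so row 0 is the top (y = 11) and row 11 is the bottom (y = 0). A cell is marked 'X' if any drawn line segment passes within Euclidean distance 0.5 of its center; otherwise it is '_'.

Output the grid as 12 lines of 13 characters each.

Segment 0: (6,3) -> (9,3)
Segment 1: (9,3) -> (7,3)
Segment 2: (7,3) -> (7,0)
Segment 3: (7,0) -> (7,4)
Segment 4: (7,4) -> (7,6)
Segment 5: (7,6) -> (8,6)

Answer: _____________
_____________
_____________
_____________
_____________
_______XX____
_______X_____
_______X_____
______XXXX___
_______X_____
_______X_____
_______X_____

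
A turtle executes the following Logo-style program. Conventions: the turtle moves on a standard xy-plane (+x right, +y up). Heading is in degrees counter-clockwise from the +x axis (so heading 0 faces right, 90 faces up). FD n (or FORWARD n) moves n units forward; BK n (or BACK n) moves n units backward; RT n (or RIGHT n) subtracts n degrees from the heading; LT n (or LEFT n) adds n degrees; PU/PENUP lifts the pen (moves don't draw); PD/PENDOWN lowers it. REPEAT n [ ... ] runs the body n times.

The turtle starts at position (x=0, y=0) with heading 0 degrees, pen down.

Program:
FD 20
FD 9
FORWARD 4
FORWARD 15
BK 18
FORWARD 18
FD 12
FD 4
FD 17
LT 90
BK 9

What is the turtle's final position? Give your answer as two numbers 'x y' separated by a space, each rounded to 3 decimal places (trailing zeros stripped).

Executing turtle program step by step:
Start: pos=(0,0), heading=0, pen down
FD 20: (0,0) -> (20,0) [heading=0, draw]
FD 9: (20,0) -> (29,0) [heading=0, draw]
FD 4: (29,0) -> (33,0) [heading=0, draw]
FD 15: (33,0) -> (48,0) [heading=0, draw]
BK 18: (48,0) -> (30,0) [heading=0, draw]
FD 18: (30,0) -> (48,0) [heading=0, draw]
FD 12: (48,0) -> (60,0) [heading=0, draw]
FD 4: (60,0) -> (64,0) [heading=0, draw]
FD 17: (64,0) -> (81,0) [heading=0, draw]
LT 90: heading 0 -> 90
BK 9: (81,0) -> (81,-9) [heading=90, draw]
Final: pos=(81,-9), heading=90, 10 segment(s) drawn

Answer: 81 -9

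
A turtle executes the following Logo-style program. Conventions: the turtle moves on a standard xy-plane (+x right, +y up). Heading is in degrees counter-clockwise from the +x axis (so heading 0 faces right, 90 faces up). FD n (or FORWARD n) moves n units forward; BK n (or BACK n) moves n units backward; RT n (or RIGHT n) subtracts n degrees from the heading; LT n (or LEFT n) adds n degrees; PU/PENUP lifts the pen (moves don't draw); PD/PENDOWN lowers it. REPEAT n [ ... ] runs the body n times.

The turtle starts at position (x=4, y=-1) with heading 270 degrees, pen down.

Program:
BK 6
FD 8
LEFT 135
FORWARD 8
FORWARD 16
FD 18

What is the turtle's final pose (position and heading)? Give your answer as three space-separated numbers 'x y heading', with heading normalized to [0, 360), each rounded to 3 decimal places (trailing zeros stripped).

Answer: 33.698 26.698 45

Derivation:
Executing turtle program step by step:
Start: pos=(4,-1), heading=270, pen down
BK 6: (4,-1) -> (4,5) [heading=270, draw]
FD 8: (4,5) -> (4,-3) [heading=270, draw]
LT 135: heading 270 -> 45
FD 8: (4,-3) -> (9.657,2.657) [heading=45, draw]
FD 16: (9.657,2.657) -> (20.971,13.971) [heading=45, draw]
FD 18: (20.971,13.971) -> (33.698,26.698) [heading=45, draw]
Final: pos=(33.698,26.698), heading=45, 5 segment(s) drawn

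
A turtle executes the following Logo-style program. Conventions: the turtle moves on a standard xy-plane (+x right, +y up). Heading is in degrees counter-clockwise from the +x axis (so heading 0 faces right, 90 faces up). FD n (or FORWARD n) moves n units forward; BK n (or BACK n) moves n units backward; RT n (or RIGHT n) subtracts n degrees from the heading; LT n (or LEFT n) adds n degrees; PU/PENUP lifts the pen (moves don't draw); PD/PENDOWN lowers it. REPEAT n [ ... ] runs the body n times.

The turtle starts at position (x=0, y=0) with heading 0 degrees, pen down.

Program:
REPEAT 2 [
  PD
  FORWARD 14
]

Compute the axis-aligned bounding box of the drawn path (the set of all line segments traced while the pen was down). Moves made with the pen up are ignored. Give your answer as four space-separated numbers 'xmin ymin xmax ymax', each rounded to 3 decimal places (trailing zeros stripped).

Executing turtle program step by step:
Start: pos=(0,0), heading=0, pen down
REPEAT 2 [
  -- iteration 1/2 --
  PD: pen down
  FD 14: (0,0) -> (14,0) [heading=0, draw]
  -- iteration 2/2 --
  PD: pen down
  FD 14: (14,0) -> (28,0) [heading=0, draw]
]
Final: pos=(28,0), heading=0, 2 segment(s) drawn

Segment endpoints: x in {0, 14, 28}, y in {0}
xmin=0, ymin=0, xmax=28, ymax=0

Answer: 0 0 28 0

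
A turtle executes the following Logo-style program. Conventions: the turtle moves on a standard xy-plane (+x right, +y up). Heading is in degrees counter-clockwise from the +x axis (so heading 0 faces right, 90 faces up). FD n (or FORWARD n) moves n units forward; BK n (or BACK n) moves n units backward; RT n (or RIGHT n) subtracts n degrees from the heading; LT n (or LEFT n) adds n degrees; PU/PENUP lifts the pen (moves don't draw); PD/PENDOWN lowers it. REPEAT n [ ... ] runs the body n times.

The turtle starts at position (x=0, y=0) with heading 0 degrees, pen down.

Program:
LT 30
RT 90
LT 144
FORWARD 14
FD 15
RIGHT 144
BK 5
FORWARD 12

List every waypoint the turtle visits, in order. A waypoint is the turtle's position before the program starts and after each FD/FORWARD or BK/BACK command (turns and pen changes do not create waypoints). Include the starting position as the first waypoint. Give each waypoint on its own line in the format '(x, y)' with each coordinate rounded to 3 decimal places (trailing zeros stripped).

Answer: (0, 0)
(1.463, 13.923)
(3.031, 28.841)
(0.531, 33.171)
(6.531, 22.779)

Derivation:
Executing turtle program step by step:
Start: pos=(0,0), heading=0, pen down
LT 30: heading 0 -> 30
RT 90: heading 30 -> 300
LT 144: heading 300 -> 84
FD 14: (0,0) -> (1.463,13.923) [heading=84, draw]
FD 15: (1.463,13.923) -> (3.031,28.841) [heading=84, draw]
RT 144: heading 84 -> 300
BK 5: (3.031,28.841) -> (0.531,33.171) [heading=300, draw]
FD 12: (0.531,33.171) -> (6.531,22.779) [heading=300, draw]
Final: pos=(6.531,22.779), heading=300, 4 segment(s) drawn
Waypoints (5 total):
(0, 0)
(1.463, 13.923)
(3.031, 28.841)
(0.531, 33.171)
(6.531, 22.779)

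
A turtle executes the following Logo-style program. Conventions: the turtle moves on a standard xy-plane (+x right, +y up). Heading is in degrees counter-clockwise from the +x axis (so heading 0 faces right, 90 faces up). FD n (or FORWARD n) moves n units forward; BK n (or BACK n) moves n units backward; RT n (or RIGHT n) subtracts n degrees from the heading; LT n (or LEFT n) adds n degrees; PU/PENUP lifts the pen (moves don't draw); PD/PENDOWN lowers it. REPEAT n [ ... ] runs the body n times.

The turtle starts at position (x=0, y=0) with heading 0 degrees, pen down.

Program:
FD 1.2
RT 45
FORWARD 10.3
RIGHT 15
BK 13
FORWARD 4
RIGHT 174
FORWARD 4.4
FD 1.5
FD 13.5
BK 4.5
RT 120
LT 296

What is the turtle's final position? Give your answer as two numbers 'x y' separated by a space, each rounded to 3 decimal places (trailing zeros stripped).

Answer: -4.775 12.565

Derivation:
Executing turtle program step by step:
Start: pos=(0,0), heading=0, pen down
FD 1.2: (0,0) -> (1.2,0) [heading=0, draw]
RT 45: heading 0 -> 315
FD 10.3: (1.2,0) -> (8.483,-7.283) [heading=315, draw]
RT 15: heading 315 -> 300
BK 13: (8.483,-7.283) -> (1.983,3.975) [heading=300, draw]
FD 4: (1.983,3.975) -> (3.983,0.511) [heading=300, draw]
RT 174: heading 300 -> 126
FD 4.4: (3.983,0.511) -> (1.397,4.071) [heading=126, draw]
FD 1.5: (1.397,4.071) -> (0.515,5.284) [heading=126, draw]
FD 13.5: (0.515,5.284) -> (-7.42,16.206) [heading=126, draw]
BK 4.5: (-7.42,16.206) -> (-4.775,12.565) [heading=126, draw]
RT 120: heading 126 -> 6
LT 296: heading 6 -> 302
Final: pos=(-4.775,12.565), heading=302, 8 segment(s) drawn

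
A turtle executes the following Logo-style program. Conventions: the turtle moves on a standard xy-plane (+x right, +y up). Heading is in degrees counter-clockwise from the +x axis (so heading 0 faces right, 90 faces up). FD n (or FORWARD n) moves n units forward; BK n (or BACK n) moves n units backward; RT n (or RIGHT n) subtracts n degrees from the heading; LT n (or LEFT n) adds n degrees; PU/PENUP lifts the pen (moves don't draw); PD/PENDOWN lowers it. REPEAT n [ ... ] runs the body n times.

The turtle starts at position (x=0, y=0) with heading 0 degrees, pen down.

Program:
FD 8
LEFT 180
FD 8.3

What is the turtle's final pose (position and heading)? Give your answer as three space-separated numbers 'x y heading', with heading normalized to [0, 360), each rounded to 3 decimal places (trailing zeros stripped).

Answer: -0.3 0 180

Derivation:
Executing turtle program step by step:
Start: pos=(0,0), heading=0, pen down
FD 8: (0,0) -> (8,0) [heading=0, draw]
LT 180: heading 0 -> 180
FD 8.3: (8,0) -> (-0.3,0) [heading=180, draw]
Final: pos=(-0.3,0), heading=180, 2 segment(s) drawn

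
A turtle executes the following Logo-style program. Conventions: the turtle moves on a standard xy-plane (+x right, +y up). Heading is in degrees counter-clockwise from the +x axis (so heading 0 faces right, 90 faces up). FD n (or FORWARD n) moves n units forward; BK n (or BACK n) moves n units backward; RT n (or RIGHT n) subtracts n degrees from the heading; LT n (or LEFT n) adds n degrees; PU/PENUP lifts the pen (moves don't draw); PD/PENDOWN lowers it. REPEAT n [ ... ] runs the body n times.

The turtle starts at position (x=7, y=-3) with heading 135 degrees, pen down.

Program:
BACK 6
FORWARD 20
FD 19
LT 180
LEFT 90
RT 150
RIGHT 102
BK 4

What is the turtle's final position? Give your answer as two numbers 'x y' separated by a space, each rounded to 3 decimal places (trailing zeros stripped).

Answer: -12.77 18.519

Derivation:
Executing turtle program step by step:
Start: pos=(7,-3), heading=135, pen down
BK 6: (7,-3) -> (11.243,-7.243) [heading=135, draw]
FD 20: (11.243,-7.243) -> (-2.899,6.899) [heading=135, draw]
FD 19: (-2.899,6.899) -> (-16.335,20.335) [heading=135, draw]
LT 180: heading 135 -> 315
LT 90: heading 315 -> 45
RT 150: heading 45 -> 255
RT 102: heading 255 -> 153
BK 4: (-16.335,20.335) -> (-12.77,18.519) [heading=153, draw]
Final: pos=(-12.77,18.519), heading=153, 4 segment(s) drawn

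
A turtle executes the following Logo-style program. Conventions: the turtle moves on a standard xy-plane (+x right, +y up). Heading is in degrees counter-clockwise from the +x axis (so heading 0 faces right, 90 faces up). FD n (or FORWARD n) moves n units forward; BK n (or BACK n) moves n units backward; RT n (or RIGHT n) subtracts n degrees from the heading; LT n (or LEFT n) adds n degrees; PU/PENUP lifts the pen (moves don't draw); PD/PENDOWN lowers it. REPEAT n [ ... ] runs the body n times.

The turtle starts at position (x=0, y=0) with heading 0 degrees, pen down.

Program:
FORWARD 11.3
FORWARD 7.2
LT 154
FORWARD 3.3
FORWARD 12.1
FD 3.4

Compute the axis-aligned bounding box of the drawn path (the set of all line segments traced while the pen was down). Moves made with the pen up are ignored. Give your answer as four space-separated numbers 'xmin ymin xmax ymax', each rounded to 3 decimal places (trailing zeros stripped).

Executing turtle program step by step:
Start: pos=(0,0), heading=0, pen down
FD 11.3: (0,0) -> (11.3,0) [heading=0, draw]
FD 7.2: (11.3,0) -> (18.5,0) [heading=0, draw]
LT 154: heading 0 -> 154
FD 3.3: (18.5,0) -> (15.534,1.447) [heading=154, draw]
FD 12.1: (15.534,1.447) -> (4.659,6.751) [heading=154, draw]
FD 3.4: (4.659,6.751) -> (1.603,8.241) [heading=154, draw]
Final: pos=(1.603,8.241), heading=154, 5 segment(s) drawn

Segment endpoints: x in {0, 1.603, 4.659, 11.3, 15.534, 18.5}, y in {0, 1.447, 6.751, 8.241}
xmin=0, ymin=0, xmax=18.5, ymax=8.241

Answer: 0 0 18.5 8.241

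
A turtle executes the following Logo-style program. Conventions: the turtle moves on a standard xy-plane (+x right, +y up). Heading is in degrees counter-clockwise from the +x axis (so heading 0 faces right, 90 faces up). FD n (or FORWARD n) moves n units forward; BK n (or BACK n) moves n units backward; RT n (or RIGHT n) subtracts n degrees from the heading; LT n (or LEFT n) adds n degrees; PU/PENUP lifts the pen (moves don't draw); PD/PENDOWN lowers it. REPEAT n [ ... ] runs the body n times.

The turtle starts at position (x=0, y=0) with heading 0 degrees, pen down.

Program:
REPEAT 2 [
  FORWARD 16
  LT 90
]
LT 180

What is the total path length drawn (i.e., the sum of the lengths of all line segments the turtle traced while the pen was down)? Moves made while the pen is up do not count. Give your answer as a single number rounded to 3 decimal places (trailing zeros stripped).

Executing turtle program step by step:
Start: pos=(0,0), heading=0, pen down
REPEAT 2 [
  -- iteration 1/2 --
  FD 16: (0,0) -> (16,0) [heading=0, draw]
  LT 90: heading 0 -> 90
  -- iteration 2/2 --
  FD 16: (16,0) -> (16,16) [heading=90, draw]
  LT 90: heading 90 -> 180
]
LT 180: heading 180 -> 0
Final: pos=(16,16), heading=0, 2 segment(s) drawn

Segment lengths:
  seg 1: (0,0) -> (16,0), length = 16
  seg 2: (16,0) -> (16,16), length = 16
Total = 32

Answer: 32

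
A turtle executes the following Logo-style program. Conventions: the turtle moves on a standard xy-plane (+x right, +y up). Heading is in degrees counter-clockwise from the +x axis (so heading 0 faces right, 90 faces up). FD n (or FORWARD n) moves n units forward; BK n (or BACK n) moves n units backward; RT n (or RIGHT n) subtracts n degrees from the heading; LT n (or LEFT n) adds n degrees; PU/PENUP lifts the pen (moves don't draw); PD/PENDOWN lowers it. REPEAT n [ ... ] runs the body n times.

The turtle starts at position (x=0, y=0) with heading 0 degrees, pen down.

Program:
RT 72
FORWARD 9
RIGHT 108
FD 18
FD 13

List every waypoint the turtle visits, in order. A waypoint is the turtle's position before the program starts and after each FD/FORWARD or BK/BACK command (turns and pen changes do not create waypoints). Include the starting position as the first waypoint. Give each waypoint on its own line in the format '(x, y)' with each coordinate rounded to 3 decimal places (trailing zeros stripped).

Executing turtle program step by step:
Start: pos=(0,0), heading=0, pen down
RT 72: heading 0 -> 288
FD 9: (0,0) -> (2.781,-8.56) [heading=288, draw]
RT 108: heading 288 -> 180
FD 18: (2.781,-8.56) -> (-15.219,-8.56) [heading=180, draw]
FD 13: (-15.219,-8.56) -> (-28.219,-8.56) [heading=180, draw]
Final: pos=(-28.219,-8.56), heading=180, 3 segment(s) drawn
Waypoints (4 total):
(0, 0)
(2.781, -8.56)
(-15.219, -8.56)
(-28.219, -8.56)

Answer: (0, 0)
(2.781, -8.56)
(-15.219, -8.56)
(-28.219, -8.56)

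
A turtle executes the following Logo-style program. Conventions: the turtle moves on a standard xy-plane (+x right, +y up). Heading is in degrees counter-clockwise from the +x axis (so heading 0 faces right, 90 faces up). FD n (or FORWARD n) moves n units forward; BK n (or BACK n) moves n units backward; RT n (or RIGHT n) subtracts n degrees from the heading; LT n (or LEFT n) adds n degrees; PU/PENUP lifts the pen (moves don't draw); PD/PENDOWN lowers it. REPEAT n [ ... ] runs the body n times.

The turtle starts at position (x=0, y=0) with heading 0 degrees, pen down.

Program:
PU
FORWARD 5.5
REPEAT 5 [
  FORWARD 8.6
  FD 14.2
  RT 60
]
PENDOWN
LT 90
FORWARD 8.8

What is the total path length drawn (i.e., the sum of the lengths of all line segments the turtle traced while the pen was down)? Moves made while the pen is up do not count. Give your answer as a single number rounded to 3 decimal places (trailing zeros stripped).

Answer: 8.8

Derivation:
Executing turtle program step by step:
Start: pos=(0,0), heading=0, pen down
PU: pen up
FD 5.5: (0,0) -> (5.5,0) [heading=0, move]
REPEAT 5 [
  -- iteration 1/5 --
  FD 8.6: (5.5,0) -> (14.1,0) [heading=0, move]
  FD 14.2: (14.1,0) -> (28.3,0) [heading=0, move]
  RT 60: heading 0 -> 300
  -- iteration 2/5 --
  FD 8.6: (28.3,0) -> (32.6,-7.448) [heading=300, move]
  FD 14.2: (32.6,-7.448) -> (39.7,-19.745) [heading=300, move]
  RT 60: heading 300 -> 240
  -- iteration 3/5 --
  FD 8.6: (39.7,-19.745) -> (35.4,-27.193) [heading=240, move]
  FD 14.2: (35.4,-27.193) -> (28.3,-39.491) [heading=240, move]
  RT 60: heading 240 -> 180
  -- iteration 4/5 --
  FD 8.6: (28.3,-39.491) -> (19.7,-39.491) [heading=180, move]
  FD 14.2: (19.7,-39.491) -> (5.5,-39.491) [heading=180, move]
  RT 60: heading 180 -> 120
  -- iteration 5/5 --
  FD 8.6: (5.5,-39.491) -> (1.2,-32.043) [heading=120, move]
  FD 14.2: (1.2,-32.043) -> (-5.9,-19.745) [heading=120, move]
  RT 60: heading 120 -> 60
]
PD: pen down
LT 90: heading 60 -> 150
FD 8.8: (-5.9,-19.745) -> (-13.521,-15.345) [heading=150, draw]
Final: pos=(-13.521,-15.345), heading=150, 1 segment(s) drawn

Segment lengths:
  seg 1: (-5.9,-19.745) -> (-13.521,-15.345), length = 8.8
Total = 8.8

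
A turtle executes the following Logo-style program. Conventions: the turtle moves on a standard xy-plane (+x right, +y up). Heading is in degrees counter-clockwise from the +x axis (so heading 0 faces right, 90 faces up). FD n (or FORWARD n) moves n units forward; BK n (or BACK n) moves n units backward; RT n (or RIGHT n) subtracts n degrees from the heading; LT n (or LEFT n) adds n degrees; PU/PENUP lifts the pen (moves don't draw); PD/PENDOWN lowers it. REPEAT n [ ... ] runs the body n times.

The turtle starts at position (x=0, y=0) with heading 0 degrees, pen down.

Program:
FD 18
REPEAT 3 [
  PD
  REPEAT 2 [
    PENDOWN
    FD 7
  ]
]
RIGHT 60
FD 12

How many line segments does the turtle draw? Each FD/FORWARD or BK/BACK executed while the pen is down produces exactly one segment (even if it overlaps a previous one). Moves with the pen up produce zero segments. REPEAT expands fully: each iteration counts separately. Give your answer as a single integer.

Executing turtle program step by step:
Start: pos=(0,0), heading=0, pen down
FD 18: (0,0) -> (18,0) [heading=0, draw]
REPEAT 3 [
  -- iteration 1/3 --
  PD: pen down
  REPEAT 2 [
    -- iteration 1/2 --
    PD: pen down
    FD 7: (18,0) -> (25,0) [heading=0, draw]
    -- iteration 2/2 --
    PD: pen down
    FD 7: (25,0) -> (32,0) [heading=0, draw]
  ]
  -- iteration 2/3 --
  PD: pen down
  REPEAT 2 [
    -- iteration 1/2 --
    PD: pen down
    FD 7: (32,0) -> (39,0) [heading=0, draw]
    -- iteration 2/2 --
    PD: pen down
    FD 7: (39,0) -> (46,0) [heading=0, draw]
  ]
  -- iteration 3/3 --
  PD: pen down
  REPEAT 2 [
    -- iteration 1/2 --
    PD: pen down
    FD 7: (46,0) -> (53,0) [heading=0, draw]
    -- iteration 2/2 --
    PD: pen down
    FD 7: (53,0) -> (60,0) [heading=0, draw]
  ]
]
RT 60: heading 0 -> 300
FD 12: (60,0) -> (66,-10.392) [heading=300, draw]
Final: pos=(66,-10.392), heading=300, 8 segment(s) drawn
Segments drawn: 8

Answer: 8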